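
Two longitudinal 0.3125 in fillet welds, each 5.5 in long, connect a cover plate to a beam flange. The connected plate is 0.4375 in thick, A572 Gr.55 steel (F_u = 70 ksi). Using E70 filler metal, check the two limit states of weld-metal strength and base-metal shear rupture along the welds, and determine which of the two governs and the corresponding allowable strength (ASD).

R_n/Ω ≈ 51 kip (weld metal governs)

E70XX → F_EXX = 70 ksi.
t_e = 0.707 × 0.3125 = 0.2209 in; L = 11 in.
Weld metal: R_n/Ω = (1/2.0) × 0.6 × 70 × 0.2209 × 11 = 51.04 kip.
Base metal (shear rupture): R_n/Ω = (1/2.0) × 0.6 × 70 × 0.4375 × 11 = 101.1 kip.
Governing: weld metal.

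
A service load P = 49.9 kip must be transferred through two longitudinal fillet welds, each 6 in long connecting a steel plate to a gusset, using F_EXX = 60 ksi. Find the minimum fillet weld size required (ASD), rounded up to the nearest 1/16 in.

w = 3/8 in

Total weld length L = 12 in.
Required throat t_e = P × Ω / (0.6 F_EXX × L) = 49.9 × 2.0 / (0.6 × 60 × 12) = 0.231 in.
Required leg w = t_e / 0.707 = 0.3268 in → use 3/8 in.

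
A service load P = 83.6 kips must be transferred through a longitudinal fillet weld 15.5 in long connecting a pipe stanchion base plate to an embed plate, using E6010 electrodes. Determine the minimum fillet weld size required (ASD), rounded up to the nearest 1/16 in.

w = 7/16 in

E60XX → F_EXX = 60 ksi.
Total weld length L = 15.5 in.
Required throat t_e = P × Ω / (0.6 F_EXX × L) = 83.6 × 2.0 / (0.6 × 60 × 15.5) = 0.2996 in.
Required leg w = t_e / 0.707 = 0.4238 in → use 7/16 in.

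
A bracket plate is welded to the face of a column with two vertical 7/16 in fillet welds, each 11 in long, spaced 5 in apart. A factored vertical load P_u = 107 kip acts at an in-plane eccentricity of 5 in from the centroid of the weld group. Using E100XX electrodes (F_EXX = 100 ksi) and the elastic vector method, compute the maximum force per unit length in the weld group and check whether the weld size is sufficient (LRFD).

Total weld length L_w = 22 in. Treat welds as unit-width lines.
Polar moment about centroid: J = 2[d³/12 + d(b/2)²] = 2[11³/12 + 11×2.5²] = 359.3 in³.
Direct shear f_v = P/L_w = 107 / 22 = 4.864 kip/in (vertical).
Torsion M = P·e = 107 × 5 = 535 kip·in.
Critical point at (x, y) = (2.5, 5.5) from centroid. f_tx = M·y/J = 8.189 kip/in; f_ty = M·x/J = 3.722 kip/in.
Resultant f_max = √[f_tx² + (f_v + f_ty)²] = √[8.189² + (4.864 + 3.722)²] = 11.86 kip/in.
Capacity per unit length: φr_n = 0.75 × 0.6 × 100 × (0.707 × 0.4375) = 13.92 kip/in.
11.86 ≤ 13.92 → adequate.

f_max ≈ 11.9 kip/in; adequate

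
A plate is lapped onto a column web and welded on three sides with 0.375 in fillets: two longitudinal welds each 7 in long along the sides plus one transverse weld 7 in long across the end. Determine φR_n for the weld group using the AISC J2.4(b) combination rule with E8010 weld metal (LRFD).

φR_n ≈ 214 kips

E80XX → F_EXX = 80 ksi.
t_e = 0.707 × 0.375 = 0.2651 in.
R_nwl = 0.6 × 80 × 0.2651 × 14 = 178.2 kips (longitudinal, 2 welds).
R_nwt = 0.6 × 80 × 0.2651 × 7 = 89.08 kips (transverse, base value).
(i) R_nwl + R_nwt = 267.2 kips; (ii) 0.85 R_nwl + 1.5 R_nwt = 285.1 kips.
R_n = max = 285.1 kips [governs: (ii)]; φR_n = 213.8 kips.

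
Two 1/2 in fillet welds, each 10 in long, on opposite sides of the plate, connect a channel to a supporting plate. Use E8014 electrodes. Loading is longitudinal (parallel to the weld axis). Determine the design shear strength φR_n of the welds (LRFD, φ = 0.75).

φR_n ≈ 255 kips

E80XX → F_EXX = 80 ksi.
Effective throat t_e = 0.707 × 0.5 = 0.3535 in.
Total length L = 20 in; A_we = 0.3535 × 20 = 7.07 in².
F_nw = 0.6 F_EXX = 0.6 × 80 = 48 ksi.
φR_n = 0.75 × 48 × 7.07 = 254.5 kips.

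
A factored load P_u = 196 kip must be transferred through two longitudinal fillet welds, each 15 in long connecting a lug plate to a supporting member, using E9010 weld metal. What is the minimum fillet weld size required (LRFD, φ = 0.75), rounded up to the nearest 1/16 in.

w = 1/4 in

E90XX → F_EXX = 90 ksi.
Total weld length L = 30 in.
Required throat t_e = P_u / (φ × 0.6 F_EXX × L) = 196 / (0.75 × 0.6 × 90 × 30) = 0.1613 in.
Required leg w = t_e / 0.707 = 0.2282 in → use 1/4 in.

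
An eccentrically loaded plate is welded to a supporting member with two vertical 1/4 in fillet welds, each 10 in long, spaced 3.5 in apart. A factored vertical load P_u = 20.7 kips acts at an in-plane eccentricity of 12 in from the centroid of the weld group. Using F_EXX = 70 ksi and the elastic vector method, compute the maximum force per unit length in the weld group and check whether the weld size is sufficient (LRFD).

Total weld length L_w = 20 in. Treat welds as unit-width lines.
Polar moment about centroid: J = 2[d³/12 + d(b/2)²] = 2[10³/12 + 10×1.75²] = 227.9 in³.
Direct shear f_v = P/L_w = 20.7 / 20 = 1.035 kip/in (vertical).
Torsion M = P·e = 20.7 × 12 = 248.4 kip·in.
Critical point at (x, y) = (1.75, 5) from centroid. f_tx = M·y/J = 5.449 kip/in; f_ty = M·x/J = 1.907 kip/in.
Resultant f_max = √[f_tx² + (f_v + f_ty)²] = √[5.449² + (1.035 + 1.907)²] = 6.193 kip/in.
Capacity per unit length: φr_n = 0.75 × 0.6 × 70 × (0.707 × 0.25) = 5.568 kip/in.
6.193 > 5.568 → NOT adequate.

f_max ≈ 6.19 kip/in; NOT adequate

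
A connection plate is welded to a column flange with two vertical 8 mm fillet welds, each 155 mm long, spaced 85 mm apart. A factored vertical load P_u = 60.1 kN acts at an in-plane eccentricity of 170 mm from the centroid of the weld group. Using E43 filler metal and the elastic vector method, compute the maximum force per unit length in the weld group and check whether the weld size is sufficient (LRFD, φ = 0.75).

f_max ≈ 875 N/mm; adequate

E43XX → F_EXX = 430 MPa.
Total weld length L_w = 310 mm. Treat welds as unit-width lines.
Polar moment about centroid: J = 2[d³/12 + d(b/2)²] = 2[155³/12 + 155×42.5²] = 1181000 mm³.
Direct shear f_v = P/L_w = 60.1×10³ / 310 = 193.9 N/mm (vertical).
Torsion M = P·e = 60.1×10³ × 170 = 10217000 N·mm.
Critical point at (x, y) = (42.5, 77.5) from centroid. f_tx = M·y/J = 670.7 N/mm; f_ty = M·x/J = 367.8 N/mm.
Resultant f_max = √[f_tx² + (f_v + f_ty)²] = √[670.7² + (193.9 + 367.8)²] = 874.8 N/mm.
Capacity per unit length: φr_n = 0.75 × 0.6 × 430 × (0.707 × 8) = 1094 N/mm.
874.8 ≤ 1094 → adequate.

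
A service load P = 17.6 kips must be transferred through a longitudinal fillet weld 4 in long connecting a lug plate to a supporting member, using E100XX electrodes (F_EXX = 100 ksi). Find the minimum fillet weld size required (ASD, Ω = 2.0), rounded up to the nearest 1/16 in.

Total weld length L = 4 in.
Required throat t_e = P × Ω / (0.6 F_EXX × L) = 17.6 × 2.0 / (0.6 × 100 × 4) = 0.1467 in.
Required leg w = t_e / 0.707 = 0.2074 in → use 1/4 in.

w = 1/4 in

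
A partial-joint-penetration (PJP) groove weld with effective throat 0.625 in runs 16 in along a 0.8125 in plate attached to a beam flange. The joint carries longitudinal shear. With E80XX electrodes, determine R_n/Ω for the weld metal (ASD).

R_n/Ω ≈ 240 kips

E80XX → F_EXX = 80 ksi.
Effective throat (given) t_e = 0.625 in.
A_we = 0.625 × 16 = 10 in².
F_nw = 0.6 F_EXX = 48 ksi.
R_n/Ω = (48 × 10) / 2.0 = 240 kips.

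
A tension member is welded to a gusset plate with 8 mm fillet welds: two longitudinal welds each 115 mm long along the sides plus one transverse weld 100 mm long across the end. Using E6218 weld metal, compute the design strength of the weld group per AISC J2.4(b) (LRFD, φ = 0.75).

E62XX → F_EXX = 620 MPa.
t_e = 0.707 × 8 = 5.656 mm.
R_nwl = 0.6 × 620 × 5.656 × 230 × 10⁻³ = 483.9 kN (longitudinal, 2 welds).
R_nwt = 0.6 × 620 × 5.656 × 100 × 10⁻³ = 210.4 kN (transverse, base value).
(i) R_nwl + R_nwt = 694.3 kN; (ii) 0.85 R_nwl + 1.5 R_nwt = 726.9 kN.
R_n = max = 726.9 kN [governs: (ii)]; φR_n = 545.2 kN.

φR_n ≈ 545 kN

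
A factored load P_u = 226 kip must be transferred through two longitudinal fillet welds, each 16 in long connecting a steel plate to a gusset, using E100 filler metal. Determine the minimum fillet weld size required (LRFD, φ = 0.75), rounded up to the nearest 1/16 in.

w = 1/4 in

E100XX → F_EXX = 100 ksi.
Total weld length L = 32 in.
Required throat t_e = P_u / (φ × 0.6 F_EXX × L) = 226 / (0.75 × 0.6 × 100 × 32) = 0.1569 in.
Required leg w = t_e / 0.707 = 0.222 in → use 1/4 in.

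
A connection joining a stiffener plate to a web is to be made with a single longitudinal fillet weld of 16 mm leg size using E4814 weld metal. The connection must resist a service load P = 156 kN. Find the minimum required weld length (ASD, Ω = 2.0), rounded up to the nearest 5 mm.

L = 100 mm

E48XX → F_EXX = 480 MPa.
Throat t_e = 0.707 × 16 = 11.31 mm.
r_n/Ω = (0.6 × 480 × 11.31) / 2.0 = 1629 N/mm = 1.629 kN/mm.
L_req = P / (r_n/Ω) = 156 / 1.629 = 95.77 mm total.
Round up → use L = 100 mm.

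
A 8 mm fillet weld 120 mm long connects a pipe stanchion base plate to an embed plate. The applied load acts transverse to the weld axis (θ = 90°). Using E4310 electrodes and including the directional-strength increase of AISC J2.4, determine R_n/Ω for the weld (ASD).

R_n/Ω ≈ 131 kN

E43XX → F_EXX = 430 MPa.
t_e = 0.707 × 8 = 5.656 mm; A_we = 5.656 × 120 = 678.7 mm².
Directional factor: 1.0 + 0.5 sin^1.5(90°) = 1.5.
F_nw = 0.6 × 430 × 1.5 = 387 MPa.
R_n/Ω = (387 × 678.7) / 2.0 × 10⁻³ = 131.3 kN.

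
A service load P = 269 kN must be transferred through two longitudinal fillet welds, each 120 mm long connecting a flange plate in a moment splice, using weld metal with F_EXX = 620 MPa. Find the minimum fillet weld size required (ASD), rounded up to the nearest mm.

w = 9 mm

Total weld length L = 240 mm.
Required throat t_e = P × Ω / (0.6 F_EXX × L) = 269 × 2.0 / (0.6 × 620 × 240 × 10⁻³) = 6.026 mm.
Required leg w = t_e / 0.707 = 8.523 mm → use 9 mm.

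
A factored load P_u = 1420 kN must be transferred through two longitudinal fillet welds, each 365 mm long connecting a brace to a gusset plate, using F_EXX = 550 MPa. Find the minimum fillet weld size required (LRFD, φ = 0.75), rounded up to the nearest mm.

w = 12 mm

Total weld length L = 730 mm.
Required throat t_e = P_u / (φ × 0.6 F_EXX × L) = 1420 / (0.75 × 0.6 × 550 × 730 × 10⁻³) = 7.859 mm.
Required leg w = t_e / 0.707 = 11.12 mm → use 12 mm.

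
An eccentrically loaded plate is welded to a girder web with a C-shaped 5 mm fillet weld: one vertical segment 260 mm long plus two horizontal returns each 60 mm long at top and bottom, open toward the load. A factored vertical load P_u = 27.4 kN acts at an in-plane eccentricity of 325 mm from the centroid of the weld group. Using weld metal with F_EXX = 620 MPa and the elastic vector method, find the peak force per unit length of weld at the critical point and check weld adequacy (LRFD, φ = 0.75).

Total weld length L_w = 380 mm. Treat welds as unit-width lines.
Centroid: x̄ = 2×60×30 / 380 = 9.474 mm from the vertical weld.
Polar moment about centroid: J = I_x + I_y = [260³/12 + 2×60×130²] + [260×9.474² + 2(60³/12 + 60×20.53²)] = 3603000 mm³.
Direct shear f_v = P/L_w = 27.4×10³ / 380 = 72.11 N/mm (vertical).
Torsion M = P·e = 27.4×10³ × 325 = 8905000 N·mm.
Critical point at (x, y) = (50.53, 130) from centroid. f_tx = M·y/J = 321.3 N/mm; f_ty = M·x/J = 124.9 N/mm.
Resultant f_max = √[f_tx² + (f_v + f_ty)²] = √[321.3² + (72.11 + 124.9)²] = 376.9 N/mm.
Capacity per unit length: φr_n = 0.75 × 0.6 × 620 × (0.707 × 5) = 986.3 N/mm.
376.9 ≤ 986.3 → adequate.

f_max ≈ 377 N/mm; adequate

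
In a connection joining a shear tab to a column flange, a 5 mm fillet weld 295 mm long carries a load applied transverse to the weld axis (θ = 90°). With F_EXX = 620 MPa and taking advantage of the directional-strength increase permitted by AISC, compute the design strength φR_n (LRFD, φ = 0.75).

φR_n ≈ 436 kN

t_e = 0.707 × 5 = 3.535 mm; A_we = 3.535 × 295 = 1043 mm².
Directional factor: 1.0 + 0.5 sin^1.5(90°) = 1.5.
F_nw = 0.6 × 620 × 1.5 = 558 MPa.
φR_n = 0.75 × 558 × 1043 × 10⁻³ = 436.4 kN.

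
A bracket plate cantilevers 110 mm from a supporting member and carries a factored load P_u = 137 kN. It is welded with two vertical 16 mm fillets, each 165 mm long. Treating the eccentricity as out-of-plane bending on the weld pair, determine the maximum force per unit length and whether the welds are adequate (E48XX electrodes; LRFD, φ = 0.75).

E48XX → F_EXX = 480 MPa.
L_w = 2 × 165 = 330 mm; section modulus (unit throat) S = 2 × L²/6 = 9075 mm².
Direct shear f_v = P/L_w = 137×10³/330 = 415.2 N/mm.
Moment M = P × e = 137×10³ × 110 = 15070000 N·mm; bending f_b = M/S = 1661 N/mm.
f_max = √(f_v² + f_b²) = √(415.2² + 1661²) = 1712 N/mm.
φr_n = 0.75 × 0.6 × 480 × (0.707 × 16) = 2443 N/mm → adequate.

f_max ≈ 1710 N/mm; adequate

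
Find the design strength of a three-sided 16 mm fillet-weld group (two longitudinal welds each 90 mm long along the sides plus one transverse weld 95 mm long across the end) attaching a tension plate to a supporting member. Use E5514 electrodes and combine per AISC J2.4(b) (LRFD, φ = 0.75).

φR_n ≈ 827 kN

E55XX → F_EXX = 550 MPa.
t_e = 0.707 × 16 = 11.31 mm.
R_nwl = 0.6 × 550 × 11.31 × 180 × 10⁻³ = 671.9 kN (longitudinal, 2 welds).
R_nwt = 0.6 × 550 × 11.31 × 95 × 10⁻³ = 354.6 kN (transverse, base value).
(i) R_nwl + R_nwt = 1027 kN; (ii) 0.85 R_nwl + 1.5 R_nwt = 1103 kN.
R_n = max = 1103 kN [governs: (ii)]; φR_n = 827.3 kN.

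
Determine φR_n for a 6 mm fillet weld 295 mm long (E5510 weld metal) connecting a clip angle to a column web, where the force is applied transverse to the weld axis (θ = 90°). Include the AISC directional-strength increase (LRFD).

E55XX → F_EXX = 550 MPa.
t_e = 0.707 × 6 = 4.242 mm; A_we = 4.242 × 295 = 1251 mm².
Directional factor: 1.0 + 0.5 sin^1.5(90°) = 1.5.
F_nw = 0.6 × 550 × 1.5 = 495 MPa.
φR_n = 0.75 × 495 × 1251 × 10⁻³ = 464.6 kN.

φR_n ≈ 465 kN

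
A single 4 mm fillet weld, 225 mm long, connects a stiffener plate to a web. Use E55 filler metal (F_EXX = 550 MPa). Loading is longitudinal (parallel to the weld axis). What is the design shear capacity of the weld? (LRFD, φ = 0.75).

Effective throat t_e = 0.707 × 4 = 2.828 mm.
Total length L = 225 mm; A_we = 2.828 × 225 = 636.3 mm².
F_nw = 0.6 F_EXX = 0.6 × 550 = 330 MPa.
φR_n = 0.75 × 330 × 636.3 × 10⁻³ = 157.5 kN.

φR_n ≈ 157 kN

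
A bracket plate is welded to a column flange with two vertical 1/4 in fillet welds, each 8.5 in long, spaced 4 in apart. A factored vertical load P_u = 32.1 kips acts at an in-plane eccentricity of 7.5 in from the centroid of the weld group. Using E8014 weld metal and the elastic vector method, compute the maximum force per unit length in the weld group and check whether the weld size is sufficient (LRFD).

E80XX → F_EXX = 80 ksi.
Total weld length L_w = 17 in. Treat welds as unit-width lines.
Polar moment about centroid: J = 2[d³/12 + d(b/2)²] = 2[8.5³/12 + 8.5×2²] = 170.4 in³.
Direct shear f_v = P/L_w = 32.1 / 17 = 1.888 kip/in (vertical).
Torsion M = P·e = 32.1 × 7.5 = 240.75 kip·in.
Critical point at (x, y) = (2, 4.25) from centroid. f_tx = M·y/J = 6.006 kip/in; f_ty = M·x/J = 2.826 kip/in.
Resultant f_max = √[f_tx² + (f_v + f_ty)²] = √[6.006² + (1.888 + 2.826)²] = 7.636 kip/in.
Capacity per unit length: φr_n = 0.75 × 0.6 × 80 × (0.707 × 0.25) = 6.363 kip/in.
7.636 > 6.363 → NOT adequate.

f_max ≈ 7.64 kip/in; NOT adequate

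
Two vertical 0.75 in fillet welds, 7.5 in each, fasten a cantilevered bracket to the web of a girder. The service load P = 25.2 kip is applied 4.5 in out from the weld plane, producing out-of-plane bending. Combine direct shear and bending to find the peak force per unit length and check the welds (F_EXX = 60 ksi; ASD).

f_max ≈ 6.28 kip/in; adequate

L_w = 2 × 7.5 = 15 in; section modulus (unit throat) S = 2 × L²/6 = 18.75 in².
Direct shear f_v = P/L_w = 25.2/15 = 1.68 kip/in.
Moment M = P × e = 25.2 × 4.5 = 113.4 kip·in; bending f_b = M/S = 6.048 kip/in.
f_max = √(f_v² + f_b²) = √(1.68² + 6.048²) = 6.277 kip/in.
r_n/Ω = (1/2.0) × 0.6 × 60 × (0.707 × 0.75) = 9.544 kip/in → adequate.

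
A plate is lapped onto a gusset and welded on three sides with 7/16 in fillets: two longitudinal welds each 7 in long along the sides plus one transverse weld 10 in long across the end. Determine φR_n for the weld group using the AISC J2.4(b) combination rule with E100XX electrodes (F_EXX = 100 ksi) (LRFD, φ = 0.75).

t_e = 0.707 × 0.4375 = 0.3093 in.
R_nwl = 0.6 × 100 × 0.3093 × 14 = 259.8 kips (longitudinal, 2 welds).
R_nwt = 0.6 × 100 × 0.3093 × 10 = 185.6 kips (transverse, base value).
(i) R_nwl + R_nwt = 445.4 kips; (ii) 0.85 R_nwl + 1.5 R_nwt = 499.2 kips.
R_n = max = 499.2 kips [governs: (ii)]; φR_n = 374.4 kips.

φR_n ≈ 374 kips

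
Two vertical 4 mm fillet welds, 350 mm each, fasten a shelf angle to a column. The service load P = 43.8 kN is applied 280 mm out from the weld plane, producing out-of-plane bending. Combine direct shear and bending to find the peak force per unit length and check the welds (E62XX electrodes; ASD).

E62XX → F_EXX = 620 MPa.
L_w = 2 × 350 = 700 mm; section modulus (unit throat) S = 2 × L²/6 = 40830 mm².
Direct shear f_v = P/L_w = 43.8×10³/700 = 62.57 N/mm.
Moment M = P × e = 43.8×10³ × 280 = 12264000 N·mm; bending f_b = M/S = 300.3 N/mm.
f_max = √(f_v² + f_b²) = √(62.57² + 300.3²) = 306.8 N/mm.
r_n/Ω = (1/2.0) × 0.6 × 620 × (0.707 × 4) = 526 N/mm → adequate.

f_max ≈ 307 N/mm; adequate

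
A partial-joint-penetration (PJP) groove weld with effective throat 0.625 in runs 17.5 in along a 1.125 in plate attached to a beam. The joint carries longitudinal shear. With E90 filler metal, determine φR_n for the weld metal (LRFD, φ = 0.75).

E90XX → F_EXX = 90 ksi.
Effective throat (given) t_e = 0.625 in.
A_we = 0.625 × 17.5 = 10.94 in².
F_nw = 0.6 F_EXX = 54 ksi.
φR_n = 0.75 × 54 × 10.94 = 443 kip.

φR_n ≈ 443 kip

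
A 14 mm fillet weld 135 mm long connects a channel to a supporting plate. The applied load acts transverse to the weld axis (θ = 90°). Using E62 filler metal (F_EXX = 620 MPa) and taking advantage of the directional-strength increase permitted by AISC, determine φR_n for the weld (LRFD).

φR_n ≈ 559 kN

t_e = 0.707 × 14 = 9.898 mm; A_we = 9.898 × 135 = 1336 mm².
Directional factor: 1.0 + 0.5 sin^1.5(90°) = 1.5.
F_nw = 0.6 × 620 × 1.5 = 558 MPa.
φR_n = 0.75 × 558 × 1336 × 10⁻³ = 559.2 kN.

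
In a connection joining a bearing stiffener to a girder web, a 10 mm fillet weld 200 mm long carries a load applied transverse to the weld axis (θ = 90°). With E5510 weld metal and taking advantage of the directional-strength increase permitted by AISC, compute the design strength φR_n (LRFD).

E55XX → F_EXX = 550 MPa.
t_e = 0.707 × 10 = 7.07 mm; A_we = 7.07 × 200 = 1414 mm².
Directional factor: 1.0 + 0.5 sin^1.5(90°) = 1.5.
F_nw = 0.6 × 550 × 1.5 = 495 MPa.
φR_n = 0.75 × 495 × 1414 × 10⁻³ = 524.9 kN.

φR_n ≈ 525 kN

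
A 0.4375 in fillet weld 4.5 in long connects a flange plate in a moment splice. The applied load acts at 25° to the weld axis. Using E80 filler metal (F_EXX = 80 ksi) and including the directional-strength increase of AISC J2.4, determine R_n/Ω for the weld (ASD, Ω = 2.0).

R_n/Ω ≈ 38 kips

t_e = 0.707 × 0.4375 = 0.3093 in; A_we = 0.3093 × 4.5 = 1.392 in².
Directional factor: 1.0 + 0.5 sin^1.5(25°) = 1.137.
F_nw = 0.6 × 80 × 1.137 = 54.59 ksi.
R_n/Ω = (54.59 × 1.392) / 2.0 = 37.99 kips.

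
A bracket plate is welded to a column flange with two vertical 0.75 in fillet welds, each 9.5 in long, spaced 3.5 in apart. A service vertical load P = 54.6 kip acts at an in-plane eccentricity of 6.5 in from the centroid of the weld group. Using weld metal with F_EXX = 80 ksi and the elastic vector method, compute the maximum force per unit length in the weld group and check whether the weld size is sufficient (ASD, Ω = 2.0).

Total weld length L_w = 19 in. Treat welds as unit-width lines.
Polar moment about centroid: J = 2[d³/12 + d(b/2)²] = 2[9.5³/12 + 9.5×1.75²] = 201.1 in³.
Direct shear f_v = P/L_w = 54.6 / 19 = 2.874 kip/in (vertical).
Torsion M = P·e = 54.6 × 6.5 = 354.9 kip·in.
Critical point at (x, y) = (1.75, 4.75) from centroid. f_tx = M·y/J = 8.383 kip/in; f_ty = M·x/J = 3.089 kip/in.
Resultant f_max = √[f_tx² + (f_v + f_ty)²] = √[8.383² + (2.874 + 3.089)²] = 10.29 kip/in.
Capacity per unit length: r_n/Ω = (1/2.0) × 0.6 × 80 × (0.707 × 0.75) = 12.73 kip/in.
10.29 ≤ 12.73 → adequate.

f_max ≈ 10.3 kip/in; adequate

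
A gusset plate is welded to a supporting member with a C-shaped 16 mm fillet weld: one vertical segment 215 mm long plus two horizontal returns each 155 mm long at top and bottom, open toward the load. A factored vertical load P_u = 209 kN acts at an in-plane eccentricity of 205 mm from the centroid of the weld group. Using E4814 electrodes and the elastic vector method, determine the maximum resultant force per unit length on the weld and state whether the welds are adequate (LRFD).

f_max ≈ 1440 N/mm; adequate

E48XX → F_EXX = 480 MPa.
Total weld length L_w = 525 mm. Treat welds as unit-width lines.
Centroid: x̄ = 2×155×77.5 / 525 = 45.76 mm from the vertical weld.
Polar moment about centroid: J = I_x + I_y = [215³/12 + 2×155×107.5²] + [215×45.76² + 2(155³/12 + 155×31.74²)] = 5794000 mm³.
Direct shear f_v = P/L_w = 209×10³ / 525 = 398.1 N/mm (vertical).
Torsion M = P·e = 209×10³ × 205 = 42845000 N·mm.
Critical point at (x, y) = (109.2, 107.5) from centroid. f_tx = M·y/J = 795 N/mm; f_ty = M·x/J = 807.8 N/mm.
Resultant f_max = √[f_tx² + (f_v + f_ty)²] = √[795² + (398.1 + 807.8)²] = 1444 N/mm.
Capacity per unit length: φr_n = 0.75 × 0.6 × 480 × (0.707 × 16) = 2443 N/mm.
1444 ≤ 2443 → adequate.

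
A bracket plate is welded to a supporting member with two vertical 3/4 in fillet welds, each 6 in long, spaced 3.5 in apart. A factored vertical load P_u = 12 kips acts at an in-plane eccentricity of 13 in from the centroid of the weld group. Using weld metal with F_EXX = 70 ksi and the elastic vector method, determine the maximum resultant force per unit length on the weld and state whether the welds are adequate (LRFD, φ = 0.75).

f_max ≈ 8 kip/in; adequate

Total weld length L_w = 12 in. Treat welds as unit-width lines.
Polar moment about centroid: J = 2[d³/12 + d(b/2)²] = 2[6³/12 + 6×1.75²] = 72.75 in³.
Direct shear f_v = P/L_w = 12 / 12 = 1 kip/in (vertical).
Torsion M = P·e = 12 × 13 = 156 kip·in.
Critical point at (x, y) = (1.75, 3) from centroid. f_tx = M·y/J = 6.433 kip/in; f_ty = M·x/J = 3.753 kip/in.
Resultant f_max = √[f_tx² + (f_v + f_ty)²] = √[6.433² + (1 + 3.753)²] = 7.998 kip/in.
Capacity per unit length: φr_n = 0.75 × 0.6 × 70 × (0.707 × 0.75) = 16.7 kip/in.
7.998 ≤ 16.7 → adequate.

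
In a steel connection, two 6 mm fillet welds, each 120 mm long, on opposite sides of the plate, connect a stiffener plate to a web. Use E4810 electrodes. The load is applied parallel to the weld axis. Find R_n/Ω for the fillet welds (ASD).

E48XX → F_EXX = 480 MPa.
Effective throat t_e = 0.707 × 6 = 4.242 mm.
Total length L = 240 mm; A_we = 4.242 × 240 = 1018 mm².
F_nw = 0.6 F_EXX = 0.6 × 480 = 288 MPa.
R_n = 288 × 1018 × 10⁻³ = 293.2 kN; R_n/Ω = 293.2/2.0 = 146.6 kN.

R_n/Ω ≈ 147 kN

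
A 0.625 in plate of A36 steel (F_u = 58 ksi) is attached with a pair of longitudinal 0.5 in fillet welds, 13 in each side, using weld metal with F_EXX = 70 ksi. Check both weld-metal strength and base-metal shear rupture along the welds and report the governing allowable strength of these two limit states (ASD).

t_e = 0.707 × 0.5 = 0.3535 in; L = 26 in.
Weld metal: R_n/Ω = (1/2.0) × 0.6 × 70 × 0.3535 × 26 = 193 kips.
Base metal (shear rupture): R_n/Ω = (1/2.0) × 0.6 × 58 × 0.625 × 26 = 282.8 kips.
Governing: weld metal.

R_n/Ω ≈ 193 kips (weld metal governs)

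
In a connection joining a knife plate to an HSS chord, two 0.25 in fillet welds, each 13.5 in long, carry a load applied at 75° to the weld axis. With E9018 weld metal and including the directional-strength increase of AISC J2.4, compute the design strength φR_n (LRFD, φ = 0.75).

E90XX → F_EXX = 90 ksi.
t_e = 0.707 × 0.25 = 0.1767 in; A_we = 0.1767 × 27 = 4.772 in².
Directional factor: 1.0 + 0.5 sin^1.5(75°) = 1.475.
F_nw = 0.6 × 90 × 1.475 = 79.63 ksi.
φR_n = 0.75 × 79.63 × 4.772 = 285 kip.

φR_n ≈ 285 kip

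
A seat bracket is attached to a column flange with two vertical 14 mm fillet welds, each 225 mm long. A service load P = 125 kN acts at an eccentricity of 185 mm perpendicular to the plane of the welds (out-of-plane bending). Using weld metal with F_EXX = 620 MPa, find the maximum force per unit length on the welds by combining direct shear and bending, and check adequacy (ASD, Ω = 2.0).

f_max ≈ 1400 N/mm; adequate

L_w = 2 × 225 = 450 mm; section modulus (unit throat) S = 2 × L²/6 = 16880 mm².
Direct shear f_v = P/L_w = 125×10³/450 = 277.8 N/mm.
Moment M = P × e = 125×10³ × 185 = 23125000 N·mm; bending f_b = M/S = 1370 N/mm.
f_max = √(f_v² + f_b²) = √(277.8² + 1370²) = 1398 N/mm.
r_n/Ω = (1/2.0) × 0.6 × 620 × (0.707 × 14) = 1841 N/mm → adequate.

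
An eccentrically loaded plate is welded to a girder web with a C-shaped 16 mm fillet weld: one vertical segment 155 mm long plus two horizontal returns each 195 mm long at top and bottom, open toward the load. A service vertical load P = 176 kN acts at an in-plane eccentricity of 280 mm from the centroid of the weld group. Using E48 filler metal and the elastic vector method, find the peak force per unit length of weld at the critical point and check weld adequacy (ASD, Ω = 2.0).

f_max ≈ 1750 N/mm; NOT adequate

E48XX → F_EXX = 480 MPa.
Total weld length L_w = 545 mm. Treat welds as unit-width lines.
Centroid: x̄ = 2×195×97.5 / 545 = 69.77 mm from the vertical weld.
Polar moment about centroid: J = I_x + I_y = [155³/12 + 2×195×77.5²] + [155×69.77² + 2(195³/12 + 195×27.73²)] = 4943000 mm³.
Direct shear f_v = P/L_w = 176×10³ / 545 = 322.9 N/mm (vertical).
Torsion M = P·e = 176×10³ × 280 = 49280000 N·mm.
Critical point at (x, y) = (125.2, 77.5) from centroid. f_tx = M·y/J = 772.7 N/mm; f_ty = M·x/J = 1248 N/mm.
Resultant f_max = √[f_tx² + (f_v + f_ty)²] = √[772.7² + (322.9 + 1248)²] = 1751 N/mm.
Capacity per unit length: r_n/Ω = (1/2.0) × 0.6 × 480 × (0.707 × 16) = 1629 N/mm.
1751 > 1629 → NOT adequate.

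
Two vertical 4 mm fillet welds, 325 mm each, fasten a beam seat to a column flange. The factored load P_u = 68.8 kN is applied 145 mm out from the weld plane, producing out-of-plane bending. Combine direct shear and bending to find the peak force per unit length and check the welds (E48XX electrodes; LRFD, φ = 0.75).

E48XX → F_EXX = 480 MPa.
L_w = 2 × 325 = 650 mm; section modulus (unit throat) S = 2 × L²/6 = 35210 mm².
Direct shear f_v = P/L_w = 68.8×10³/650 = 105.8 N/mm.
Moment M = P × e = 68.8×10³ × 145 = 9976000 N·mm; bending f_b = M/S = 283.3 N/mm.
f_max = √(f_v² + f_b²) = √(105.8² + 283.3²) = 302.5 N/mm.
φr_n = 0.75 × 0.6 × 480 × (0.707 × 4) = 610.8 N/mm → adequate.

f_max ≈ 302 N/mm; adequate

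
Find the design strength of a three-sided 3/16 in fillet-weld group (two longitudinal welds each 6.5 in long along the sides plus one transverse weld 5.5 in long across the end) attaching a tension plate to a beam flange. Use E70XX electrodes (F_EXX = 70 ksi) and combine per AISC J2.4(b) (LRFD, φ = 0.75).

φR_n ≈ 80.6 kips

t_e = 0.707 × 0.1875 = 0.1326 in.
R_nwl = 0.6 × 70 × 0.1326 × 13 = 72.38 kips (longitudinal, 2 welds).
R_nwt = 0.6 × 70 × 0.1326 × 5.5 = 30.62 kips (transverse, base value).
(i) R_nwl + R_nwt = 103 kips; (ii) 0.85 R_nwl + 1.5 R_nwt = 107.5 kips.
R_n = max = 107.5 kips [governs: (ii)]; φR_n = 80.59 kips.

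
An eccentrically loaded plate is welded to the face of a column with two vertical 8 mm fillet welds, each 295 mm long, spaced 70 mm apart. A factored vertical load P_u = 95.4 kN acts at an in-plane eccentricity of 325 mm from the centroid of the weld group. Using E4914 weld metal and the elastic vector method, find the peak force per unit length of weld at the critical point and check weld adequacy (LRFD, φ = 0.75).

f_max ≈ 990 N/mm; adequate

E49XX → F_EXX = 490 MPa.
Total weld length L_w = 590 mm. Treat welds as unit-width lines.
Polar moment about centroid: J = 2[d³/12 + d(b/2)²] = 2[295³/12 + 295×35²] = 5001000 mm³.
Direct shear f_v = P/L_w = 95.4×10³ / 590 = 161.7 N/mm (vertical).
Torsion M = P·e = 95.4×10³ × 325 = 31005000 N·mm.
Critical point at (x, y) = (35, 147.5) from centroid. f_tx = M·y/J = 914.4 N/mm; f_ty = M·x/J = 217 N/mm.
Resultant f_max = √[f_tx² + (f_v + f_ty)²] = √[914.4² + (161.7 + 217)²] = 989.7 N/mm.
Capacity per unit length: φr_n = 0.75 × 0.6 × 490 × (0.707 × 8) = 1247 N/mm.
989.7 ≤ 1247 → adequate.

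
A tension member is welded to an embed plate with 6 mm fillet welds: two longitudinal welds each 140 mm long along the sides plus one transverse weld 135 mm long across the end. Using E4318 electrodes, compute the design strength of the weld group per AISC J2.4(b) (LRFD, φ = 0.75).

φR_n ≈ 362 kN

E43XX → F_EXX = 430 MPa.
t_e = 0.707 × 6 = 4.242 mm.
R_nwl = 0.6 × 430 × 4.242 × 280 × 10⁻³ = 306.4 kN (longitudinal, 2 welds).
R_nwt = 0.6 × 430 × 4.242 × 135 × 10⁻³ = 147.7 kN (transverse, base value).
(i) R_nwl + R_nwt = 454.2 kN; (ii) 0.85 R_nwl + 1.5 R_nwt = 482.1 kN.
R_n = max = 482.1 kN [governs: (ii)]; φR_n = 361.6 kN.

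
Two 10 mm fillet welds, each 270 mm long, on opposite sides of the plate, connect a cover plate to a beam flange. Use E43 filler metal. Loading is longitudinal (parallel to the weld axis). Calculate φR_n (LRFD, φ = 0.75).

φR_n ≈ 739 kN

E43XX → F_EXX = 430 MPa.
Effective throat t_e = 0.707 × 10 = 7.07 mm.
Total length L = 540 mm; A_we = 7.07 × 540 = 3818 mm².
F_nw = 0.6 F_EXX = 0.6 × 430 = 258 MPa.
φR_n = 0.75 × 258 × 3818 × 10⁻³ = 738.7 kN.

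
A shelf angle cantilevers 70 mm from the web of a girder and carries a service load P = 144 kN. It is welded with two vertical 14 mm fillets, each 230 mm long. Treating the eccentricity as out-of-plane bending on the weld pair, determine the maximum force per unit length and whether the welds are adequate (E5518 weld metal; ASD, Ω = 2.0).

f_max ≈ 652 N/mm; adequate

E55XX → F_EXX = 550 MPa.
L_w = 2 × 230 = 460 mm; section modulus (unit throat) S = 2 × L²/6 = 17630 mm².
Direct shear f_v = P/L_w = 144×10³/460 = 313 N/mm.
Moment M = P × e = 144×10³ × 70 = 10080000 N·mm; bending f_b = M/S = 571.6 N/mm.
f_max = √(f_v² + f_b²) = √(313² + 571.6²) = 651.7 N/mm.
r_n/Ω = (1/2.0) × 0.6 × 550 × (0.707 × 14) = 1633 N/mm → adequate.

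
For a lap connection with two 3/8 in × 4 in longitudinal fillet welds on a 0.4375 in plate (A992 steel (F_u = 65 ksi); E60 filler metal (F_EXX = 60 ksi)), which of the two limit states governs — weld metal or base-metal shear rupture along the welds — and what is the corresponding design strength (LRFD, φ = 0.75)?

t_e = 0.707 × 0.375 = 0.2651 in; L = 8 in.
Weld metal: φR_n = 0.75 × 0.6 × 60 × 0.2651 × 8 = 57.27 kips.
Base metal (shear rupture): φR_n = 0.75 × 0.6 × 65 × 0.4375 × 8 = 102.4 kips.
Governing: weld metal.

φR_n ≈ 57.3 kips (weld metal governs)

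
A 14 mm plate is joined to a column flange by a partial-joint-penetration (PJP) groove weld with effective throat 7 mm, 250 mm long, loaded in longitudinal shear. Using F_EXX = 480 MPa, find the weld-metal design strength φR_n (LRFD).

φR_n ≈ 378 kN

Effective throat (given) t_e = 7 mm.
A_we = 7 × 250 = 1750 mm².
F_nw = 0.6 F_EXX = 288 MPa.
φR_n = 0.75 × 288 × 1750 × 10⁻³ = 378 kN.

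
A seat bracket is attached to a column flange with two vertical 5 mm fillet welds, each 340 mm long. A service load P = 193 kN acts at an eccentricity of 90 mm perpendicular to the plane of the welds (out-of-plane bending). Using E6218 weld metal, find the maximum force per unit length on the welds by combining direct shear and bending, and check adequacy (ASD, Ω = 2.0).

f_max ≈ 533 N/mm; adequate

E62XX → F_EXX = 620 MPa.
L_w = 2 × 340 = 680 mm; section modulus (unit throat) S = 2 × L²/6 = 38530 mm².
Direct shear f_v = P/L_w = 193×10³/680 = 283.8 N/mm.
Moment M = P × e = 193×10³ × 90 = 17370000 N·mm; bending f_b = M/S = 450.8 N/mm.
f_max = √(f_v² + f_b²) = √(283.8² + 450.8²) = 532.7 N/mm.
r_n/Ω = (1/2.0) × 0.6 × 620 × (0.707 × 5) = 657.5 N/mm → adequate.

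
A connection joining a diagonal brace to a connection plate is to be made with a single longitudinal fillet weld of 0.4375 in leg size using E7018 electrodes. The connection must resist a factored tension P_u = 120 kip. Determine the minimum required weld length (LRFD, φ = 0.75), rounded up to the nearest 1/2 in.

L = 12.5 in

E70XX → F_EXX = 70 ksi.
Throat t_e = 0.707 × 0.4375 = 0.3093 in.
φr_n = 0.75 × 0.6 × 70 × 0.3093 = 9.743 kip/in.
L_req = P_u / φr_n = 120 / 9.743 = 12.32 in total.
Round up → use L = 12.5 in.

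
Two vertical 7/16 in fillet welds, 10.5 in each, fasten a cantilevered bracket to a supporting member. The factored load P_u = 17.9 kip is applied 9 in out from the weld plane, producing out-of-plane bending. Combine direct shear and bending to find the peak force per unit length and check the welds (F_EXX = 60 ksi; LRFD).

f_max ≈ 4.47 kip/in; adequate

L_w = 2 × 10.5 = 21 in; section modulus (unit throat) S = 2 × L²/6 = 36.75 in².
Direct shear f_v = P/L_w = 17.9/21 = 0.8524 kip/in.
Moment M = P × e = 17.9 × 9 = 161.1 kip·in; bending f_b = M/S = 4.384 kip/in.
f_max = √(f_v² + f_b²) = √(0.8524² + 4.384²) = 4.466 kip/in.
φr_n = 0.75 × 0.6 × 60 × (0.707 × 0.4375) = 8.351 kip/in → adequate.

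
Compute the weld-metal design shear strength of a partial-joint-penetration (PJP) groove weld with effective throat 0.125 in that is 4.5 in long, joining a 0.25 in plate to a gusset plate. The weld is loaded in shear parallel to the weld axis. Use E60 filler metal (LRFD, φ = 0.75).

φR_n ≈ 15.2 kips

E60XX → F_EXX = 60 ksi.
Effective throat (given) t_e = 0.125 in.
A_we = 0.125 × 4.5 = 0.5625 in².
F_nw = 0.6 F_EXX = 36 ksi.
φR_n = 0.75 × 36 × 0.5625 = 15.19 kips.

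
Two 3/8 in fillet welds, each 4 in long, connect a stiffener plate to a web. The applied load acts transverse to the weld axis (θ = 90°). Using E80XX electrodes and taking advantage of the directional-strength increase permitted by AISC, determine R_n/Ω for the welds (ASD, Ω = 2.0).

E80XX → F_EXX = 80 ksi.
t_e = 0.707 × 0.375 = 0.2651 in; A_we = 0.2651 × 8 = 2.121 in².
Directional factor: 1.0 + 0.5 sin^1.5(90°) = 1.5.
F_nw = 0.6 × 80 × 1.5 = 72 ksi.
R_n/Ω = (72 × 2.121) / 2.0 = 76.36 kip.

R_n/Ω ≈ 76.4 kip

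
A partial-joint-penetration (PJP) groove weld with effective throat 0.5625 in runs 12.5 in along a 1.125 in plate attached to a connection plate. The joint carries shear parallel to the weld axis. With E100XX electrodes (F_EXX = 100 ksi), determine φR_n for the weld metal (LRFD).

φR_n ≈ 316 kip

Effective throat (given) t_e = 0.5625 in.
A_we = 0.5625 × 12.5 = 7.031 in².
F_nw = 0.6 F_EXX = 60 ksi.
φR_n = 0.75 × 60 × 7.031 = 316.4 kip.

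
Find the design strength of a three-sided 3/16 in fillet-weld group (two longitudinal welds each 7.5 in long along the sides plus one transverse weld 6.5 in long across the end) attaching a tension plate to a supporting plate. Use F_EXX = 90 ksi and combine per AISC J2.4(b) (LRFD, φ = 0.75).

t_e = 0.707 × 0.1875 = 0.1326 in.
R_nwl = 0.6 × 90 × 0.1326 × 15 = 107.4 kips (longitudinal, 2 welds).
R_nwt = 0.6 × 90 × 0.1326 × 6.5 = 46.53 kips (transverse, base value).
(i) R_nwl + R_nwt = 153.9 kips; (ii) 0.85 R_nwl + 1.5 R_nwt = 161.1 kips.
R_n = max = 161.1 kips [governs: (ii)]; φR_n = 120.8 kips.

φR_n ≈ 121 kips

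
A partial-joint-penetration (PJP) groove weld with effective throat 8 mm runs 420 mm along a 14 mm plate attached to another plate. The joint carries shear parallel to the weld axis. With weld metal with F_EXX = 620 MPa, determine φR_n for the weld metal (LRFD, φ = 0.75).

Effective throat (given) t_e = 8 mm.
A_we = 8 × 420 = 3360 mm².
F_nw = 0.6 F_EXX = 372 MPa.
φR_n = 0.75 × 372 × 3360 × 10⁻³ = 937.4 kN.

φR_n ≈ 937 kN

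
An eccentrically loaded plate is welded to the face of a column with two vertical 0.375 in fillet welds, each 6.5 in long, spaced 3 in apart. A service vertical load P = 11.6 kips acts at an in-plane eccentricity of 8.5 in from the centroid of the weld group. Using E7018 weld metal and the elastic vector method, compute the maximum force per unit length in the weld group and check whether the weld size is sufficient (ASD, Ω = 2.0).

f_max ≈ 5.14 kip/in; adequate

E70XX → F_EXX = 70 ksi.
Total weld length L_w = 13 in. Treat welds as unit-width lines.
Polar moment about centroid: J = 2[d³/12 + d(b/2)²] = 2[6.5³/12 + 6.5×1.5²] = 75.02 in³.
Direct shear f_v = P/L_w = 11.6 / 13 = 0.8923 kip/in (vertical).
Torsion M = P·e = 11.6 × 8.5 = 98.6 kip·in.
Critical point at (x, y) = (1.5, 3.25) from centroid. f_tx = M·y/J = 4.271 kip/in; f_ty = M·x/J = 1.971 kip/in.
Resultant f_max = √[f_tx² + (f_v + f_ty)²] = √[4.271² + (0.8923 + 1.971)²] = 5.143 kip/in.
Capacity per unit length: r_n/Ω = (1/2.0) × 0.6 × 70 × (0.707 × 0.375) = 5.568 kip/in.
5.143 ≤ 5.568 → adequate.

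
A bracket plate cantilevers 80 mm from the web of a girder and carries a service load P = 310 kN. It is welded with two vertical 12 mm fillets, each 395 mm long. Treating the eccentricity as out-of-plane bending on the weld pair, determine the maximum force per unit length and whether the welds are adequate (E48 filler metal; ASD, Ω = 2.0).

E48XX → F_EXX = 480 MPa.
L_w = 2 × 395 = 790 mm; section modulus (unit throat) S = 2 × L²/6 = 52010 mm².
Direct shear f_v = P/L_w = 310×10³/790 = 392.4 N/mm.
Moment M = P × e = 310×10³ × 80 = 24800000 N·mm; bending f_b = M/S = 476.8 N/mm.
f_max = √(f_v² + f_b²) = √(392.4² + 476.8²) = 617.5 N/mm.
r_n/Ω = (1/2.0) × 0.6 × 480 × (0.707 × 12) = 1222 N/mm → adequate.

f_max ≈ 618 N/mm; adequate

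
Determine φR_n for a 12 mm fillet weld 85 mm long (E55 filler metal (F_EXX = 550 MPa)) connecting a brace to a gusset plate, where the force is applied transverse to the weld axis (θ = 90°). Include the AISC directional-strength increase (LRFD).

φR_n ≈ 268 kN

t_e = 0.707 × 12 = 8.484 mm; A_we = 8.484 × 85 = 721.1 mm².
Directional factor: 1.0 + 0.5 sin^1.5(90°) = 1.5.
F_nw = 0.6 × 550 × 1.5 = 495 MPa.
φR_n = 0.75 × 495 × 721.1 × 10⁻³ = 267.7 kN.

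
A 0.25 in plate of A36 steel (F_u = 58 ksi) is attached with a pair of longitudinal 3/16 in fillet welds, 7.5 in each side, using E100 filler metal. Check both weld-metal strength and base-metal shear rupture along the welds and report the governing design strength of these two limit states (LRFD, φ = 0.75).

φR_n ≈ 89.5 kips (weld metal governs)

E100XX → F_EXX = 100 ksi.
t_e = 0.707 × 0.1875 = 0.1326 in; L = 15 in.
Weld metal: φR_n = 0.75 × 0.6 × 100 × 0.1326 × 15 = 89.48 kips.
Base metal (shear rupture): φR_n = 0.75 × 0.6 × 58 × 0.25 × 15 = 97.88 kips.
Governing: weld metal.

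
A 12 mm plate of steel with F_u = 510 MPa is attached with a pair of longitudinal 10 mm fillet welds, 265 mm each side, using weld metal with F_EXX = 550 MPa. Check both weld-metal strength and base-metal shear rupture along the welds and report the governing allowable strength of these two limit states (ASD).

t_e = 0.707 × 10 = 7.07 mm; L = 530 mm.
Weld metal: R_n/Ω = (1/2.0) × 0.6 × 550 × 7.07 × 530 × 10⁻³ = 618.3 kN.
Base metal (shear rupture): R_n/Ω = (1/2.0) × 0.6 × 510 × 12 × 530 × 10⁻³ = 973.1 kN.
Governing: weld metal.

R_n/Ω ≈ 618 kN (weld metal governs)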